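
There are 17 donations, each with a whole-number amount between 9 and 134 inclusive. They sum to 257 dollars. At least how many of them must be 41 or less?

If only k of them are at most 41, the other 17 − k are at least 42, so the total is at least (17 − k)·42 + k·9.
This is ≤ 257, so (17 − k)·42 + 9k ≤ 257, which gives k ≥ 14.
Exactly 14 works: 14 values at 9 and 3 at 42 total 252; raise one of the low values by 5 (still ≤ 41) to hit 257.

14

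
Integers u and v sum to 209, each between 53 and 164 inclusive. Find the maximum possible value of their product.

10920

For a fixed sum, the product uv is largest when u and v are as close as possible.
Taking u = 104 and v = 105 (both in [53, 164]) gives uv = 10920.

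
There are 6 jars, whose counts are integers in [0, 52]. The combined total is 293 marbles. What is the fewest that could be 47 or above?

3

Suppose at most 6 − j of them reach 47; then j values are ≤ 46 and the rest ≤ 52.
The total is then ≤ 46·j + 52·(6 − j) = 312 − 6j. For this to be ≥ 293 we need j ≤ 3, so at least 6 − 3 = 3 must reach 47.
Exactly 3 works: 3 values at 52 and 3 at 46 total 294; lower one of the high values by 1 (still ≥ 47) to hit 293.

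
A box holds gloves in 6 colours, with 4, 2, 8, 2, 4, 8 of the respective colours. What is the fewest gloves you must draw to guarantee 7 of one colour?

In the worst case you take as many as possible of each colour without reaching 7: 4 + 2 + 6 + 2 + 4 + 6 = 24.
The next one must give 7 of some colour, so 24 + 1 = 25.

25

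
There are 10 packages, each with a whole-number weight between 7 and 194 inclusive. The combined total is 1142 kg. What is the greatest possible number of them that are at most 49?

Each value at 49 or below falls at least 194 − 49 = 145 short of the ceiling 194.
The ceiling total is 10 × 194 = 1940, and we need 1142, so at most ⌊(1940 − 1142)/145⌋ = 5 can be that low.
k = 5 is achieved by 5 values at 49 and 5 at 194, total 1215; lower one of the 194's by 73 (still > 49) to reach 1142.

5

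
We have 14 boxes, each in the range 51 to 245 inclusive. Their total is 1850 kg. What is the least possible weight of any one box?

51

To make one box as small as possible, make the other 13 as large as possible.
The other 13 can take up 13 × 245 = 3185 ≥ 1850 − 51, so one box can sit at its floor of 51.
Achievable: one at 51 and the other 13 totalling 1799, which fits since 13 × 51 ≤ 1799 ≤ 13 × 245.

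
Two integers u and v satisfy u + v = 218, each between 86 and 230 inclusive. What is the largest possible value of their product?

11881

uv = u(218 − u) is maximized when u is as near 218/2 as the bounds allow.
Taking u = 109 and v = 109 (both in [86, 230]) gives uv = 11881.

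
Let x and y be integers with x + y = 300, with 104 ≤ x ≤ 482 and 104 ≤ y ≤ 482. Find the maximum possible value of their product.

22500

With x + y fixed, xy peaks when the two are closest together.
Taking x = 150 and y = 150 (both in [104, 482]) gives xy = 22500.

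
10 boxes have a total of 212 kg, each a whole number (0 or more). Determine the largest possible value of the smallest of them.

The 10 values sum to 212, so their minimum is at most ⌊212/10⌋ = 21.
Taking 8 copies of 21 and 2 copies of 22 gives exactly 212, so 21 is attained.

21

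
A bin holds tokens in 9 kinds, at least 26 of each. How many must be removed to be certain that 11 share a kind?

You could draw 10 of every kind without reaching 11 of any — 90 in all.
One more forces 11 of some kind, so 90 + 1 = 91.

91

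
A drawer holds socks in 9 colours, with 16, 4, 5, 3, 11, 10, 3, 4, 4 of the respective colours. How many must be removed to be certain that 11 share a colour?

54

In the worst case you take as many as possible of each colour without reaching 11: 10 + 4 + 5 + 3 + 10 + 10 + 3 + 4 + 4 = 53.
The next one must give 11 of some colour, so 53 + 1 = 54.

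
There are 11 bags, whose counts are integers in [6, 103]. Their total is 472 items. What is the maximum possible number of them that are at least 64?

7

Suppose k of them are at least 64. Those contribute at least 64 each and the other 11 − k at least 6 each.
So the total is at least 64k + 6(11 − k) = 66 + 58k. This must be ≤ 472, giving k ≤ 7.
k = 7 is achieved by 7 values at 64 and 4 at 6, total 472.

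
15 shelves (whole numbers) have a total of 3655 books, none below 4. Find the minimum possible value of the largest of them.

244

The average is 3655/15 > 243, so not all 15 can be 243 or less; the largest is ≥ 244.
Taking 5 copies of 243 and 10 copies of 244 gives exactly 3655, so 244 is attained.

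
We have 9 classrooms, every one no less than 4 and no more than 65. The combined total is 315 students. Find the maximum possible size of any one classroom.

65

Maximizing one value means minimizing the remaining 8.
The other 8 contribute at least 8 × 4 = 32, leaving at most 315 − 32 = 283.
But each classroom is capped at 65, so the maximum is 65.
Achievable: one at 65 and the other 8 totalling 250, which fits since 8 × 4 ≤ 250 ≤ 8 × 65.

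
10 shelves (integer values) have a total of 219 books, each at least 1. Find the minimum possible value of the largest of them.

22

If every one of the 10 were at most 21, the total would be at most 10 × 21 = 210 < 219.
Achievable: 9 of them at 22 and 1 at 21 total 219.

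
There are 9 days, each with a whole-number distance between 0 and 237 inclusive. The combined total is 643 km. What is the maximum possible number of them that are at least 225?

2

With k values at 225 or above and the rest at least 0, the sum is at least 0 + 225k.
Since the sum is 643, we need 225k ≤ 643, i.e. k ≤ 2.
k = 2 is achieved by 2 values at 225 and 7 at 0, total 450; add 193 to one value (staying below 225) to reach 643.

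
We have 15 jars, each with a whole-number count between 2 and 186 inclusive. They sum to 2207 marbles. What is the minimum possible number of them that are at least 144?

2

Suppose at most 15 − j of them reach 144; then j values are ≤ 143 and the rest ≤ 186.
The total is then ≤ 143·j + 186·(15 − j) = 2790 − 43j. For this to be ≥ 2207 we need j ≤ 13, so at least 15 − 13 = 2 must reach 144.
Exactly 2 works: 2 values at 186 and 13 at 143 total 2231; lower one of the high values by 24 (still ≥ 144) to hit 2207.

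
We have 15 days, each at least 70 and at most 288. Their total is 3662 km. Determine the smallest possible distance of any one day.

70

To make one day as small as possible, make the other 14 as large as possible.
The other 14 can take up 14 × 288 = 4032 ≥ 3662 − 70, so one day can sit at its floor of 70.
Achievable: one at 70 and the other 14 totalling 3592, which fits since 14 × 70 ≤ 3592 ≤ 14 × 288.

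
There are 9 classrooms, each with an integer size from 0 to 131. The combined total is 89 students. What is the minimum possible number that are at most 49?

8

If only k of them are at most 49, the other 9 − k are at least 50, so the total is at least (9 − k)·50 + k·0.
This is ≤ 89, so (9 − k)·50 + 0k ≤ 89, which gives k ≥ 8.
Exactly 8 works: 8 values at 0 and 1 at 50 total 50; raise one of the low values by 39 (still ≤ 49) to hit 89.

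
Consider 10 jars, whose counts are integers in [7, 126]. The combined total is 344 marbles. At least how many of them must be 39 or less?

2

If only k of them are at most 39, the other 10 − k are at least 40, so the total is at least (10 − k)·40 + k·7.
This is ≤ 344, so (10 − k)·40 + 7k ≤ 344, which gives k ≥ 2.
Exactly 2 works: 2 values at 7 and 8 at 40 total 334; raise one of the low values by 10 (still ≤ 39) to hit 344.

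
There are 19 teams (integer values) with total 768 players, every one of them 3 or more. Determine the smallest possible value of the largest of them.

41

If every one of the 19 were at most 40, the total would be at most 19 × 40 = 760 < 768.
Achievable: 8 of them at 41 and 11 at 40 total 768.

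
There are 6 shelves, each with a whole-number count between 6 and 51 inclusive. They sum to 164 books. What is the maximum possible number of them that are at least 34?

With k values at 34 or above and the rest at least 6, the sum is at least 36 + 28k.
Since the sum is 164, we need 28k ≤ 128, i.e. k ≤ 4.
k = 4 is achieved by 4 values at 34 and 2 at 6, total 148; add 16 to one value (staying below 34) to reach 164.

4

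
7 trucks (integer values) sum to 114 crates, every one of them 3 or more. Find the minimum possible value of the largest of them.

17

The 7 values sum to 114, so their maximum is at least ⌈114/7⌉ = 17.
Achievable: 2 of them at 17 and 5 at 16 total 114.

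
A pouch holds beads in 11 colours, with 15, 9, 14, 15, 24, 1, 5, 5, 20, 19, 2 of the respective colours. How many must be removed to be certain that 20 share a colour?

In the worst case you take as many as possible of each colour without reaching 20: 15 + 9 + 14 + 15 + 19 + 1 + 5 + 5 + 19 + 19 + 2 = 123.
The next one must give 20 of some colour, so 123 + 1 = 124.

124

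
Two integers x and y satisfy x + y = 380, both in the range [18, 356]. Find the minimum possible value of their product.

For a fixed sum, xy is smallest when x and y are as far apart as possible.
The extreme feasible split is x = 24, y = 356, giving xy = 8544.

8544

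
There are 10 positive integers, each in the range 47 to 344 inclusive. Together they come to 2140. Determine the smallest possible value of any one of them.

47

To make one integer as small as possible, make the other 9 as large as possible.
The other 9 can take up 9 × 344 = 3096 ≥ 2140 − 47, so one integer can sit at its floor of 47.
Achievable: one at 47 and the other 9 totalling 2093, which fits since 9 × 47 ≤ 2093 ≤ 9 × 344.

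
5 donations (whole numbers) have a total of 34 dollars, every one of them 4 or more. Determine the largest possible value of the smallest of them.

6

The average is 34/5 < 7, so some value is ≤ 6.
Achievable: 1 of them at 6 and 4 at 7 total 34.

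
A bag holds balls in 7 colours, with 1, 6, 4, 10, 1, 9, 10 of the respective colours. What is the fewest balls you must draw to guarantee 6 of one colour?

In the worst case you take as many as possible of each colour without reaching 6: 1 + 5 + 4 + 5 + 1 + 5 + 5 = 26.
The next one must give 6 of some colour, so 26 + 1 = 27.

27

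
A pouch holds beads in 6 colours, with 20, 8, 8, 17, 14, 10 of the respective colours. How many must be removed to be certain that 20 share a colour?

77

In the worst case you take as many as possible of each colour without reaching 20: 19 + 8 + 8 + 17 + 14 + 10 = 76.
The next one must give 20 of some colour, so 76 + 1 = 77.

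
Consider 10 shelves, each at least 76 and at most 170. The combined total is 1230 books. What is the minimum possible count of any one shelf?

76

Minimizing one value means maximizing the remaining 9.
The other 9 can take up 9 × 170 = 1530 ≥ 1230 − 76, so one shelf can sit at its floor of 76.
Achievable: one at 76 and the other 9 totalling 1154, which fits since 9 × 76 ≤ 1154 ≤ 9 × 170.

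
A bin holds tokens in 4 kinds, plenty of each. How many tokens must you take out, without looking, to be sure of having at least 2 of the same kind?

5

In the worst case you draw 1 of each of the 4 kinds: 4 × 1 = 4.
One more forces 2 of some kind, so 4 + 1 = 5.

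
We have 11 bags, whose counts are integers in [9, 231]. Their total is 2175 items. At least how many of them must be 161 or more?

6

If only k of them are at least 161, the other 11 − k are at most 160, so the total is at most k·231 + (11 − k)·160.
This must reach 2175, so k·231 + (11 − k)·160 ≥ 2175, giving k ≥ 6.
Exactly 6 works: 6 values at 231 and 5 at 160 total 2186; lower one of the high values by 11 (still ≥ 161) to hit 2175.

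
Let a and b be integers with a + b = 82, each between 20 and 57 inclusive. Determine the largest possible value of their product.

1681

With a + b fixed, ab peaks when the two are closest together.
Taking a = 41 and b = 41 (both in [20, 57]) gives ab = 1681.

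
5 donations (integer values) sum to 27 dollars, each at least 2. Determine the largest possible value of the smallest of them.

5

The average is 27/5 < 6, so some value is ≤ 5.
Equality holds with 3 values of 5 and 2 values of 6.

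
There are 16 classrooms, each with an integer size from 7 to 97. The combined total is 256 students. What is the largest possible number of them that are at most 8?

14

Each value at 8 or below falls at least 97 − 8 = 89 short of the ceiling 97.
The ceiling total is 16 × 97 = 1552, and we need 256, so at most ⌊(1552 − 256)/89⌋ = 14 can be that low.
k = 14 is achieved by 14 values at 8 and 2 at 97, total 306; lower one of the 97's by 50 (still > 8) to reach 256.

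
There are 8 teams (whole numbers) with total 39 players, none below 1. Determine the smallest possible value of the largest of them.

The 8 values sum to 39, so their maximum is at least ⌈39/8⌉ = 5.
Taking 1 copy of 4 and 7 copies of 5 gives exactly 39, so 5 is attained.

5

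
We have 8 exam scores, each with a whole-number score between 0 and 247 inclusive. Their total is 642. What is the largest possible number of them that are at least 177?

If k of the values are ≥ 177, the total is ≥ 177k + 0(8 − k).
Setting 177k + 0(8 − k) ≤ 642 gives 177k ≤ 642, so k ≤ 3.
k = 3 is achieved by 3 values at 177 and 5 at 0, total 531; add 111 to one value (staying below 177) to reach 642.

3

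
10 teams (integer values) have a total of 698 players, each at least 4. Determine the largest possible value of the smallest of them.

If every one of the 10 were at least 70, the total would be at least 10 × 70 = 700 > 698.
Achievable: 2 of them at 69 and 8 at 70 total 698.

69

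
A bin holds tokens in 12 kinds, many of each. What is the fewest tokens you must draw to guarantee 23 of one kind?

265

You could draw 22 of every kind without reaching 23 of any — 264 in all.
One more forces 23 of some kind, so 264 + 1 = 265.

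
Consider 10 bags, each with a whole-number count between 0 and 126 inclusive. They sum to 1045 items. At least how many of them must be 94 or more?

Each value short of 94 is at most 93, costing at least 126 − 93 = 33 against the maximum total of 1260.
We can afford to lose at most 1260 − 1045 = 215, so at most ⌊215/33⌋ = 6 fall short, and at least 4 are ≥ 94.
Exactly 4 works: 4 values at 126 and 6 at 93 total 1062; lower one of the high values by 17 (still ≥ 94) to hit 1045.

4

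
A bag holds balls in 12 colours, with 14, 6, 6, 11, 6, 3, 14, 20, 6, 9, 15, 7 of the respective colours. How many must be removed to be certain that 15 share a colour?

In the worst case you take as many as possible of each colour without reaching 15: 14 + 6 + 6 + 11 + 6 + 3 + 14 + 14 + 6 + 9 + 14 + 7 = 110.
The next one must give 15 of some colour, so 110 + 1 = 111.

111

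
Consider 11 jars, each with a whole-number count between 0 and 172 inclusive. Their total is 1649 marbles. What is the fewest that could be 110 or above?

8

Each value short of 110 is at most 109, costing at least 172 − 109 = 63 against the maximum total of 1892.
We can afford to lose at most 1892 − 1649 = 243, so at most ⌊243/63⌋ = 3 fall short, and at least 8 are ≥ 110.
Exactly 8 works: 8 values at 172 and 3 at 109 total 1703; lower one of the high values by 54 (still ≥ 110) to hit 1649.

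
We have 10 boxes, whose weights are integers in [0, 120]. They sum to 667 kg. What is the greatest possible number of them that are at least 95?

If k of the values are ≥ 95, the total is ≥ 95k + 0(10 − k).
Setting 95k + 0(10 − k) ≤ 667 gives 95k ≤ 667, so k ≤ 7.
k = 7 is achieved by 7 values at 95 and 3 at 0, total 665; add 2 to one value (staying below 95) to reach 667.

7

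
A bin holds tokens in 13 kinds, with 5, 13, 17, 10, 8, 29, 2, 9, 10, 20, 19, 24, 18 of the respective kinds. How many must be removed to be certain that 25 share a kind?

In the worst case you take as many as possible of each kind without reaching 25: 5 + 13 + 17 + 10 + 8 + 24 + 2 + 9 + 10 + 20 + 19 + 24 + 18 = 179.
The next one must give 25 of some kind, so 179 + 1 = 180.

180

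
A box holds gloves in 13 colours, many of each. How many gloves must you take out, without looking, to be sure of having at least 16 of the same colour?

You could draw 15 of every colour without reaching 16 of any — 195 in all.
One more forces 16 of some colour, so 195 + 1 = 196.

196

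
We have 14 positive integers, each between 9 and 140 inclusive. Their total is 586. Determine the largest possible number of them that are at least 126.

With k values at 126 or above and the rest at least 9, the sum is at least 126 + 117k.
Since the sum is 586, we need 117k ≤ 460, i.e. k ≤ 3.
k = 3 is achieved by 3 values at 126 and 11 at 9, total 477; add 109 to one value (staying below 126) to reach 586.

3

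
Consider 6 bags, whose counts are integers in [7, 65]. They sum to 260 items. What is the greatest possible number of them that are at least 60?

Suppose k of them are at least 60. Those contribute at least 60 each and the other 6 − k at least 7 each.
So the total is at least 60k + 7(6 − k) = 42 + 53k. This must be ≤ 260, giving k ≤ 4.
k = 4 is achieved by 4 values at 60 and 2 at 7, total 254; add 6 to one value (staying below 60) to reach 260.

4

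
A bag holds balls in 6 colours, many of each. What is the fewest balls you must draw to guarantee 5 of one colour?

You could draw 4 of every colour without reaching 5 of any — 24 in all.
One more forces 5 of some colour, so 24 + 1 = 25.

25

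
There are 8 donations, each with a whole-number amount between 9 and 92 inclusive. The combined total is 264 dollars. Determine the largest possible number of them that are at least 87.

Suppose k of them are at least 87. Those contribute at least 87 each and the other 8 − k at least 9 each.
So the total is at least 87k + 9(8 − k) = 72 + 78k. This must be ≤ 264, giving k ≤ 2.
k = 2 is achieved by 2 values at 87 and 6 at 9, total 228; add 36 to one value (staying below 87) to reach 264.

2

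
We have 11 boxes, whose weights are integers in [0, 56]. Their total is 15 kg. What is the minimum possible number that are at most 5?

9

If only k of them are at most 5, the other 11 − k are at least 6, so the total is at least (11 − k)·6 + k·0.
This is ≤ 15, so (11 − k)·6 + 0k ≤ 15, which gives k ≥ 9.
Exactly 9 works: 9 values at 0 and 2 at 6 total 12; raise one of the low values by 3 (still ≤ 5) to hit 15.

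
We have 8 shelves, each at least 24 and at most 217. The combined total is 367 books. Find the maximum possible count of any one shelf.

199

Maximizing one value means minimizing the remaining 7.
The other 7 contribute at least 7 × 24 = 168, leaving at most 367 − 168 = 199.
Since 199 ≤ 217, this is achievable: one at 199 and 7 at 24.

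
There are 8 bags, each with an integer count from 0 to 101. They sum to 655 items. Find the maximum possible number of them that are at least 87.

With k values at 87 or above and the rest at least 0, the sum is at least 0 + 87k.
Since the sum is 655, we need 87k ≤ 655, i.e. k ≤ 7.
k = 7 is achieved by 7 values at 87 and 1 at 0, total 609; add 46 to one value (staying below 87) to reach 655.

7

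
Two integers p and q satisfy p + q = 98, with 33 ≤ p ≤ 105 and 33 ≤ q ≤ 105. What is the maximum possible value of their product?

2401

pq = p(98 − p) is maximized when p is as near 98/2 as the bounds allow.
Taking p = 49 and q = 49 (both in [33, 105]) gives pq = 2401.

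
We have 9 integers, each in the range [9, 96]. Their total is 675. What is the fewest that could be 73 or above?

2

Each value short of 73 is at most 72, costing at least 96 − 72 = 24 against the maximum total of 864.
We can afford to lose at most 864 − 675 = 189, so at most ⌊189/24⌋ = 7 fall short, and at least 2 are ≥ 73.
Exactly 2 works: 2 values at 96 and 7 at 72 total 696; lower one of the high values by 21 (still ≥ 73) to hit 675.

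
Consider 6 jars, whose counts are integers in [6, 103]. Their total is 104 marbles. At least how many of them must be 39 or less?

Let j be the number exceeding 39. Then the total is ≥ 40·j + 6·(6 − j) = 36 + 34j.
So 34j ≤ 68 and j ≤ 2; hence at least 6 − 2 = 4 are ≤ 39.
Exactly 4 works: 4 values at 6 and 2 at 40 total 104.

4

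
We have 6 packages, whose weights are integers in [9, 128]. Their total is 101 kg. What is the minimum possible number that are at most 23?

Each value above 23 is at least 24, contributing at least 24 − 9 = 15 above the floor 9.
The sum exceeds the floor total 54 by 47, so at most ⌊47/15⌋ = 3 exceed 23, and at least 3 are ≤ 23.
Exactly 3 works: 3 values at 9 and 3 at 24 total 99; raise one of the low values by 2 (still ≤ 23) to hit 101.

3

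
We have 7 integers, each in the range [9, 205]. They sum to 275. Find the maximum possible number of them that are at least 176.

If k of the values are ≥ 176, the total is ≥ 176k + 9(7 − k).
Setting 176k + 9(7 − k) ≤ 275 gives 167k ≤ 212, so k ≤ 1.
k = 1 is achieved by 1 value at 176 and 6 at 9, total 230; add 45 to one value (staying below 176) to reach 275.

1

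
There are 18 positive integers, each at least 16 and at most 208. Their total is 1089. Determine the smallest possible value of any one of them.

Minimizing one value means maximizing the remaining 17.
The other 17 can take up 17 × 208 = 3536 ≥ 1089 − 16, so one integer can sit at its floor of 16.
Achievable: one at 16 and the other 17 totalling 1073, which fits since 17 × 16 ≤ 1073 ≤ 17 × 208.

16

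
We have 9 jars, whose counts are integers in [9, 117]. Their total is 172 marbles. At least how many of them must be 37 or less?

Each value above 37 is at least 38, contributing at least 38 − 9 = 29 above the floor 9.
The sum exceeds the floor total 81 by 91, so at most ⌊91/29⌋ = 3 exceed 37, and at least 6 are ≤ 37.
Exactly 6 works: 6 values at 9 and 3 at 38 total 168; raise one of the low values by 4 (still ≤ 37) to hit 172.

6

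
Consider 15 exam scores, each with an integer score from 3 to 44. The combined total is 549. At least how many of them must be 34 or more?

5

Suppose at most 15 − j of them reach 34; then j values are ≤ 33 and the rest ≤ 44.
The total is then ≤ 33·j + 44·(15 − j) = 660 − 11j. For this to be ≥ 549 we need j ≤ 10, so at least 15 − 10 = 5 must reach 34.
Exactly 5 works: 5 values at 44 and 10 at 33 total 550; lower one of the high values by 1 (still ≥ 34) to hit 549.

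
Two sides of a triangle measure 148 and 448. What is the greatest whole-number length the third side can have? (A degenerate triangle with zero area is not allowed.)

595

The third side must be less than 148 + 448 = 596.
The largest integer below 596 is 595.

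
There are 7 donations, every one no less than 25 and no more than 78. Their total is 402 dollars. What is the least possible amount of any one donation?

25

To make one donation as small as possible, make the other 6 as large as possible.
The other 6 can take up 6 × 78 = 468 ≥ 402 − 25, so one donation can sit at its floor of 25.
Achievable: one at 25 and the other 6 totalling 377, which fits since 6 × 25 ≤ 377 ≤ 6 × 78.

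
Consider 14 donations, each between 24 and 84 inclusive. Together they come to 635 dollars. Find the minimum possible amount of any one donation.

Minimizing one value means maximizing the remaining 13.
The other 13 can take up 13 × 84 = 1092 ≥ 635 − 24, so one donation can sit at its floor of 24.
Achievable: one at 24 and the other 13 totalling 611, which fits since 13 × 24 ≤ 611 ≤ 13 × 84.

24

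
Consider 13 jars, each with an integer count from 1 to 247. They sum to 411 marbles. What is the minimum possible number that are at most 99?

9

Each value above 99 is at least 100, contributing at least 100 − 1 = 99 above the floor 1.
The sum exceeds the floor total 13 by 398, so at most ⌊398/99⌋ = 4 exceed 99, and at least 9 are ≤ 99.
Exactly 9 works: 9 values at 1 and 4 at 100 total 409; raise one of the low values by 2 (still ≤ 99) to hit 411.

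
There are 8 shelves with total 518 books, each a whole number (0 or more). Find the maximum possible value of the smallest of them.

The 8 values sum to 518, so their minimum is at most ⌊518/8⌋ = 64.
Taking 2 copies of 64 and 6 copies of 65 gives exactly 518, so 64 is attained.

64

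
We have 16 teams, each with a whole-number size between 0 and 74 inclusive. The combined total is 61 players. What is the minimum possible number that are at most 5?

6

Each value above 5 is at least 6, contributing at least 6 − 0 = 6 above the floor 0.
The sum exceeds the floor total 0 by 61, so at most ⌊61/6⌋ = 10 exceed 5, and at least 6 are ≤ 5.
Exactly 6 works: 6 values at 0 and 10 at 6 total 60; raise one of the low values by 1 (still ≤ 5) to hit 61.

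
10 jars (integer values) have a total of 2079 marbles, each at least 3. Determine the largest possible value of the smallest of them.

If every one of the 10 were at least 208, the total would be at least 10 × 208 = 2080 > 2079.
Equality holds with 1 value of 207 and 9 values of 208.

207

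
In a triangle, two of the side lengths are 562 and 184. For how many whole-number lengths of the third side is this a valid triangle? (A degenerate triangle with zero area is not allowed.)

367

The triangle inequality gives |562 − 184| < c < 562 + 184, i.e. 378 < c < 746.
So c can be any integer from 379 to 745: 367 values.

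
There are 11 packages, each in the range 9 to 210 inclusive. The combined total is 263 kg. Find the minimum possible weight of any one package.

Minimizing one value means maximizing the remaining 10.
The other 10 can take up 10 × 210 = 2100 ≥ 263 − 9, so one package can sit at its floor of 9.
Achievable: one at 9 and the other 10 totalling 254, which fits since 10 × 9 ≤ 254 ≤ 10 × 210.

9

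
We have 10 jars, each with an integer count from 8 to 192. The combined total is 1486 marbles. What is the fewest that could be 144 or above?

2

Each value short of 144 is at most 143, costing at least 192 − 143 = 49 against the maximum total of 1920.
We can afford to lose at most 1920 − 1486 = 434, so at most ⌊434/49⌋ = 8 fall short, and at least 2 are ≥ 144.
Exactly 2 works: 2 values at 192 and 8 at 143 total 1528; lower one of the high values by 42 (still ≥ 144) to hit 1486.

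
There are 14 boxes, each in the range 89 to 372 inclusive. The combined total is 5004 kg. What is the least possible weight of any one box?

168

To make one box as small as possible, make the other 13 as large as possible.
The other 13 contribute at most 13 × 372 = 4836, leaving at least 5004 − 4836 = 168.
Since 168 ≥ 89, this is achievable: one at 168 and 13 at 372.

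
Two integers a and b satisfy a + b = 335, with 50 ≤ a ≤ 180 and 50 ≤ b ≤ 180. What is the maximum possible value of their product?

With a + b fixed, ab peaks when the two are closest together.
Taking a = 167 and b = 168 (both in [50, 180]) gives ab = 28056.

28056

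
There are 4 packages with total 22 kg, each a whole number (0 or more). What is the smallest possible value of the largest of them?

6

The average is 22/4 > 5, so not all 4 can be 5 or less; the largest is ≥ 6.
Equality holds with 2 values of 6 and 2 values of 5.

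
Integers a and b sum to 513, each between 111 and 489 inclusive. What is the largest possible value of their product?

For a fixed sum, the product ab is largest when a and b are as close as possible.
Taking a = 256 and b = 257 (both in [111, 489]) gives ab = 65792.

65792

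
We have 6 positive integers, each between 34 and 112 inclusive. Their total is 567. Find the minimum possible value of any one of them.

To make one integer as small as possible, make the other 5 as large as possible.
The other 5 can take up 5 × 112 = 560 ≥ 567 − 34, so one integer can sit at its floor of 34.
Achievable: one at 34 and the other 5 totalling 533, which fits since 5 × 34 ≤ 533 ≤ 5 × 112.

34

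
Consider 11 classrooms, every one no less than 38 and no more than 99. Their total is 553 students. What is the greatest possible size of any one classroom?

To make one classroom as large as possible, make the other 10 as small as possible.
The other 10 contribute at least 10 × 38 = 380, leaving at most 553 − 380 = 173.
But each classroom is capped at 99, so the maximum is 99.
Achievable: one at 99 and the other 10 totalling 454, which fits since 10 × 38 ≤ 454 ≤ 10 × 99.

99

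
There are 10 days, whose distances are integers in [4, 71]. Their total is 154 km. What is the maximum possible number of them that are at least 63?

1

Suppose k of them are at least 63. Those contribute at least 63 each and the other 10 − k at least 4 each.
So the total is at least 63k + 4(10 − k) = 40 + 59k. This must be ≤ 154, giving k ≤ 1.
k = 1 is achieved by 1 value at 63 and 9 at 4, total 99; add 55 to one value (staying below 63) to reach 154.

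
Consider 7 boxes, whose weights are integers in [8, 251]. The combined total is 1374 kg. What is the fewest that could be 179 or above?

2

Suppose at most 7 − j of them reach 179; then j values are ≤ 178 and the rest ≤ 251.
The total is then ≤ 178·j + 251·(7 − j) = 1757 − 73j. For this to be ≥ 1374 we need j ≤ 5, so at least 7 − 5 = 2 must reach 179.
Exactly 2 works: 2 values at 251 and 5 at 178 total 1392; lower one of the high values by 18 (still ≥ 179) to hit 1374.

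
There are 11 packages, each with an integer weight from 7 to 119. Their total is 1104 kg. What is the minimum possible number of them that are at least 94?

4

Suppose at most 11 − j of them reach 94; then j values are ≤ 93 and the rest ≤ 119.
The total is then ≤ 93·j + 119·(11 − j) = 1309 − 26j. For this to be ≥ 1104 we need j ≤ 7, so at least 11 − 7 = 4 must reach 94.
Exactly 4 works: 4 values at 119 and 7 at 93 total 1127; lower one of the high values by 23 (still ≥ 94) to hit 1104.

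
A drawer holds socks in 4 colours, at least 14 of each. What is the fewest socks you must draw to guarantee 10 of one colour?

In the worst case you draw 9 of each of the 4 colours: 4 × 9 = 36.
One more forces 10 of some colour, so 36 + 1 = 37.

37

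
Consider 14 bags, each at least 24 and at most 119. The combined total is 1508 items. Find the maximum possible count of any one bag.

Maximizing one value means minimizing the remaining 13.
The other 13 contribute at least 13 × 24 = 312, leaving at most 1508 − 312 = 1196.
But each bag is capped at 119, so the maximum is 119.
Achievable: one at 119 and the other 13 totalling 1389, which fits since 13 × 24 ≤ 1389 ≤ 13 × 119.

119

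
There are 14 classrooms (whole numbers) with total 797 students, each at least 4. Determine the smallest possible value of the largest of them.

57

The average is 797/14 > 56, so not all 14 can be 56 or less; the largest is ≥ 57.
Taking 1 copy of 56 and 13 copies of 57 gives exactly 797, so 57 is attained.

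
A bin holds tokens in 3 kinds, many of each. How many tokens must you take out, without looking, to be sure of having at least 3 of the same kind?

7

In the worst case you draw 2 of each of the 3 kinds: 3 × 2 = 6.
One more forces 3 of some kind, so 6 + 1 = 7.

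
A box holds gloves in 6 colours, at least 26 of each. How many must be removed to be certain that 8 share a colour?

In the worst case you draw 7 of each of the 6 colours: 6 × 7 = 42.
One more forces 8 of some colour, so 42 + 1 = 43.

43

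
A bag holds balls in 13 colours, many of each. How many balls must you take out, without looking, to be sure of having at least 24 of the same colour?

300

You could draw 23 of every colour without reaching 24 of any — 299 in all.
One more forces 24 of some colour, so 299 + 1 = 300.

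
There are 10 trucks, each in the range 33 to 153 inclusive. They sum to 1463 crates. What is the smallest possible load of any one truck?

Minimizing one value means maximizing the remaining 9.
The other 9 contribute at most 9 × 153 = 1377, leaving at least 1463 − 1377 = 86.
Since 86 ≥ 33, this is achievable: one at 86 and 9 at 153.

86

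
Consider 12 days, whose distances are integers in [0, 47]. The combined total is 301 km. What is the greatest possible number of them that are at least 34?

8

With k values at 34 or above and the rest at least 0, the sum is at least 0 + 34k.
Since the sum is 301, we need 34k ≤ 301, i.e. k ≤ 8.
k = 8 is achieved by 8 values at 34 and 4 at 0, total 272; add 29 to one value (staying below 34) to reach 301.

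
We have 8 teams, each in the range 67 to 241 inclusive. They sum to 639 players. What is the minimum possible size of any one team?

67

Minimizing one value means maximizing the remaining 7.
The other 7 can take up 7 × 241 = 1687 ≥ 639 − 67, so one team can sit at its floor of 67.
Achievable: one at 67 and the other 7 totalling 572, which fits since 7 × 67 ≤ 572 ≤ 7 × 241.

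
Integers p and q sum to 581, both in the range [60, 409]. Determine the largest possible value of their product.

pq = p(581 − p) is maximized when p is as near 581/2 as the bounds allow.
Taking p = 290 and q = 291 (both in [60, 409]) gives pq = 84390.

84390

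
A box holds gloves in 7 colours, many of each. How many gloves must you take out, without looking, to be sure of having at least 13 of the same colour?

85

In the worst case you draw 12 of each of the 7 colours: 7 × 12 = 84.
One more forces 13 of some colour, so 84 + 1 = 85.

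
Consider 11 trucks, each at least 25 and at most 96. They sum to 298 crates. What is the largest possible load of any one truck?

To make one truck as large as possible, make the other 10 as small as possible.
The other 10 contribute at least 10 × 25 = 250, leaving at most 298 − 250 = 48.
Since 48 ≤ 96, this is achievable: one at 48 and 10 at 25.

48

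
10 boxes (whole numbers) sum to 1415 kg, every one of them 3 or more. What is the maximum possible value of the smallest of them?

141

If every one of the 10 were at least 142, the total would be at least 10 × 142 = 1420 > 1415.
Equality holds with 5 values of 141 and 5 values of 142.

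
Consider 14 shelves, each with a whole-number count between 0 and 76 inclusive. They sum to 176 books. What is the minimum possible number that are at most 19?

6

If only k of them are at most 19, the other 14 − k are at least 20, so the total is at least (14 − k)·20 + k·0.
This is ≤ 176, so (14 − k)·20 + 0k ≤ 176, which gives k ≥ 6.
Exactly 6 works: 6 values at 0 and 8 at 20 total 160; raise one of the low values by 16 (still ≤ 19) to hit 176.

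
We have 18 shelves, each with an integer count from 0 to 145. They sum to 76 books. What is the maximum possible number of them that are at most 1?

Suppose k of them are at most 1. Those contribute at most 1 each and the rest at most 145 each.
So the total is at most 1k + 145(18 − k) = 2610 − 144k. This must still be ≥ 76, so k ≤ 17.
k = 17 is achieved by 17 values at 1 and 1 at 145, total 162; lower one of the 145's by 86 (still > 1) to reach 76.

17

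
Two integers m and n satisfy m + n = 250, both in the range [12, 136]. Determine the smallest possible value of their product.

For a fixed sum, mn is smallest when m and n are as far apart as possible.
At the endpoint m = 114, n = 250 − 114 = 136, so mn = 114 × 136 = 15504.

15504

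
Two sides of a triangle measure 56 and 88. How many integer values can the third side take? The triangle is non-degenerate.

The triangle inequality gives |56 − 88| < c < 56 + 88, i.e. 32 < c < 144.
So c can be any integer from 33 to 143: 111 values.

111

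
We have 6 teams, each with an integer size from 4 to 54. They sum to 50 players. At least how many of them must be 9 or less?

If only k of them are at most 9, the other 6 − k are at least 10, so the total is at least (6 − k)·10 + k·4.
This is ≤ 50, so (6 − k)·10 + 4k ≤ 50, which gives k ≥ 2.
Exactly 2 works: 2 values at 4 and 4 at 10 total 48; raise one of the low values by 2 (still ≤ 9) to hit 50.

2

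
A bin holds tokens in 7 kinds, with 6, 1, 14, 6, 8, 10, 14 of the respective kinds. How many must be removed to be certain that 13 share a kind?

56

In the worst case you take as many as possible of each kind without reaching 13: 6 + 1 + 12 + 6 + 8 + 10 + 12 = 55.
The next one must give 13 of some kind, so 55 + 1 = 56.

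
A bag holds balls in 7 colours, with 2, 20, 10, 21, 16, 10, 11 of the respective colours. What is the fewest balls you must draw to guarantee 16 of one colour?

In the worst case you take as many as possible of each colour without reaching 16: 2 + 15 + 10 + 15 + 15 + 10 + 11 = 78.
The next one must give 16 of some colour, so 78 + 1 = 79.

79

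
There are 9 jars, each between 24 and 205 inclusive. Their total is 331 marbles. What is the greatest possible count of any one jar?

To make one jar as large as possible, make the other 8 as small as possible.
The other 8 contribute at least 8 × 24 = 192, leaving at most 331 − 192 = 139.
Since 139 ≤ 205, this is achievable: one at 139 and 8 at 24.

139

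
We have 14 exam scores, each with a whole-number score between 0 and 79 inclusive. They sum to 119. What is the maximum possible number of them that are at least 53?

2

Suppose k of them are at least 53. Those contribute at least 53 each and the other 14 − k at least 0 each.
So the total is at least 53k + 0(14 − k) = 0 + 53k. This must be ≤ 119, giving k ≤ 2.
k = 2 is achieved by 2 values at 53 and 12 at 0, total 106; add 13 to one value (staying below 53) to reach 119.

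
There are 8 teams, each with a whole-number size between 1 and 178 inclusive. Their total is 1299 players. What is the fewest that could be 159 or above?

2

If only k of them are at least 159, the other 8 − k are at most 158, so the total is at most k·178 + (8 − k)·158.
This must reach 1299, so k·178 + (8 − k)·158 ≥ 1299, giving k ≥ 2.
Exactly 2 works: 2 values at 178 and 6 at 158 total 1304; lower one of the high values by 5 (still ≥ 159) to hit 1299.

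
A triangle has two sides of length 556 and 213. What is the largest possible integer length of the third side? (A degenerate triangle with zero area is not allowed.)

768

The third side must be less than 556 + 213 = 769.
The largest integer below 769 is 768.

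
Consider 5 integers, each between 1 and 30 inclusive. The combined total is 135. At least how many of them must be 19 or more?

4

Each value short of 19 is at most 18, costing at least 30 − 18 = 12 against the maximum total of 150.
We can afford to lose at most 150 − 135 = 15, so at most ⌊15/12⌋ = 1 fall short, and at least 4 are ≥ 19.
Exactly 4 works: 4 values at 30 and 1 at 18 total 138; lower one of the high values by 3 (still ≥ 19) to hit 135.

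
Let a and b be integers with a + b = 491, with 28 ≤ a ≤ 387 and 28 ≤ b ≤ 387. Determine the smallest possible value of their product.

Since a + b is fixed, pushing one of them to its bound minimizes the product.
At the endpoint a = 104, b = 491 − 104 = 387, so ab = 104 × 387 = 40248.

40248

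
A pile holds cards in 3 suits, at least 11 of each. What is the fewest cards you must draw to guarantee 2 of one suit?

In the worst case you draw 1 of each of the 3 suits: 3 × 1 = 3.
One more forces 2 of some suit, so 3 + 1 = 4.

4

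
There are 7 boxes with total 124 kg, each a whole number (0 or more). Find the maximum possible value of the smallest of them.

17

The average is 124/7 < 18, so some value is ≤ 17.
Taking 2 copies of 17 and 5 copies of 18 gives exactly 124, so 17 is attained.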